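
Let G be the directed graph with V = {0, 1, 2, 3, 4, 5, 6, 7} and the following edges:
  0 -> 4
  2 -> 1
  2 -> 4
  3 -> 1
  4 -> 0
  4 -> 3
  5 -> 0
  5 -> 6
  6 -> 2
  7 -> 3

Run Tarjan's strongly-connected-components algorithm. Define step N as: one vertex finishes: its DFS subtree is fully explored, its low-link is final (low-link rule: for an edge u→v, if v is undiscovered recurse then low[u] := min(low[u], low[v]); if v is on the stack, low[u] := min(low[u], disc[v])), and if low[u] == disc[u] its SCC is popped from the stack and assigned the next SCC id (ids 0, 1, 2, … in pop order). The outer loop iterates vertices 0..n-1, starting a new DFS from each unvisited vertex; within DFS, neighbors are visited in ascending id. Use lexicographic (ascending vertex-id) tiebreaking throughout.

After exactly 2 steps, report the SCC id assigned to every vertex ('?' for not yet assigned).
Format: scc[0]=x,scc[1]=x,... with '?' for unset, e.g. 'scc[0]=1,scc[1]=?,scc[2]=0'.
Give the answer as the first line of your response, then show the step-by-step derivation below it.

scc[0]=?,scc[1]=0,scc[2]=?,scc[3]=1,scc[4]=?,scc[5]=?,scc[6]=?,scc[7]=?

step 1: low=(low[0]=0,low[1]=3,low[2]=?,low[3]=2,low[4]=0,low[5]=?,low[6]=?,low[7]=?); scc=(scc[0]=?,scc[1]=0,scc[2]=?,scc[3]=?,scc[4]=?,scc[5]=?,scc[6]=?,scc[7]=?)
step 2: low=(low[0]=0,low[1]=3,low[2]=?,low[3]=2,low[4]=0,low[5]=?,low[6]=?,low[7]=?); scc=(scc[0]=?,scc[1]=0,scc[2]=?,scc[3]=1,scc[4]=?,scc[5]=?,scc[6]=?,scc[7]=?)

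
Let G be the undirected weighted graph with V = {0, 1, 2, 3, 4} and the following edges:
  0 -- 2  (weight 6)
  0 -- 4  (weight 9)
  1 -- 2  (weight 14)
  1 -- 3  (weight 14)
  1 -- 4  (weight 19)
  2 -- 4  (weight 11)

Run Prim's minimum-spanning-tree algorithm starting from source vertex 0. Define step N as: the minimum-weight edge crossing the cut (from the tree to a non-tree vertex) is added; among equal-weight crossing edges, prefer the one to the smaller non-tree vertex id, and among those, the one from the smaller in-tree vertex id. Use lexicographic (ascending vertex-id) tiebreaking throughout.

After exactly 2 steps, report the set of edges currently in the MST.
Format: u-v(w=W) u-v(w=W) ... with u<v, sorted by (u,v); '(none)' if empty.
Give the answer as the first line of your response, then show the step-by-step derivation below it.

0-2(w=6) 0-4(w=9)

step 1: add edge 0-2 (w=6); MST = {0-2(w=6)}
step 2: add edge 0-4 (w=9); MST = {0-2(w=6) 0-4(w=9)}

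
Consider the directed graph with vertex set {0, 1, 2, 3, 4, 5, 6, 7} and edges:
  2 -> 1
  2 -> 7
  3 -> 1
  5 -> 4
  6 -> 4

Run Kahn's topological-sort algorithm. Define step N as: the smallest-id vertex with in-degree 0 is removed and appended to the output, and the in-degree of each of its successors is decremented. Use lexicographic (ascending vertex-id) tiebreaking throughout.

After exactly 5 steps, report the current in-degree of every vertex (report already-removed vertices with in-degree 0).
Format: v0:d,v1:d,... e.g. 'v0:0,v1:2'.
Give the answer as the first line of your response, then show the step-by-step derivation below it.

v0:0,v1:0,v2:0,v3:0,v4:1,v5:0,v6:0,v7:0

step 1: output 0; order=[0]; indeg=(0,2,0,0,2,0,0,1)
step 2: output 2; order=[0,2]; indeg=(0,1,0,0,2,0,0,0)
step 3: output 3; order=[0,2,3]; indeg=(0,0,0,0,2,0,0,0)
step 4: output 1; order=[0,2,3,1]; indeg=(0,0,0,0,2,0,0,0)
step 5: output 5; order=[0,2,3,1,5]; indeg=(0,0,0,0,1,0,0,0)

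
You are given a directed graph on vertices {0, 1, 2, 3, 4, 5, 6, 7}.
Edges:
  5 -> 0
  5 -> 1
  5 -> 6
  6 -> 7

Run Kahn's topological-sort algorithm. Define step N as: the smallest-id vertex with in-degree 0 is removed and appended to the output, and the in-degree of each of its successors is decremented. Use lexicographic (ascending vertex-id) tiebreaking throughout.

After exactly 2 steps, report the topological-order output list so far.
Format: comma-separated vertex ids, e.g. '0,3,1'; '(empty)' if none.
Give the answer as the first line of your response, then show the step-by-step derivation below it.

2,3

step 1: output 2; order=[2]; indeg=(1,1,0,0,0,0,1,1)
step 2: output 3; order=[2,3]; indeg=(1,1,0,0,0,0,1,1)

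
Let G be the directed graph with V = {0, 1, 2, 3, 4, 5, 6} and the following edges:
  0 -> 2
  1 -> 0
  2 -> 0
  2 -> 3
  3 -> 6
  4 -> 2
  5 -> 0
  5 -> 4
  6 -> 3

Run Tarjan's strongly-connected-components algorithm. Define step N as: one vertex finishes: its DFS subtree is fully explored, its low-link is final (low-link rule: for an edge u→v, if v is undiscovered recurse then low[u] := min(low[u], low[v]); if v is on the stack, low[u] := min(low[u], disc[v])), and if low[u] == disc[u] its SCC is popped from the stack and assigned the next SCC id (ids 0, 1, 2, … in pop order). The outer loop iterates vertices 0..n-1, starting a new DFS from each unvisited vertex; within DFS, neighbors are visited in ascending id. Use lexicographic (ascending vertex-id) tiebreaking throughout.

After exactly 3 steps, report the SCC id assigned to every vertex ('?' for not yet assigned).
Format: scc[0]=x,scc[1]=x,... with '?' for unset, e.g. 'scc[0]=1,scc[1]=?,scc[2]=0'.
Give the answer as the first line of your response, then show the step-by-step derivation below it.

scc[0]=?,scc[1]=?,scc[2]=?,scc[3]=0,scc[4]=?,scc[5]=?,scc[6]=0

step 1: low=(low[0]=0,low[1]=?,low[2]=0,low[3]=2,low[4]=?,low[5]=?,low[6]=2); scc=(scc[0]=?,scc[1]=?,scc[2]=?,scc[3]=?,scc[4]=?,scc[5]=?,scc[6]=?)
step 2: low=(low[0]=0,low[1]=?,low[2]=0,low[3]=2,low[4]=?,low[5]=?,low[6]=2); scc=(scc[0]=?,scc[1]=?,scc[2]=?,scc[3]=0,scc[4]=?,scc[5]=?,scc[6]=0)
step 3: low=(low[0]=0,low[1]=?,low[2]=0,low[3]=2,low[4]=?,low[5]=?,low[6]=2); scc=(scc[0]=?,scc[1]=?,scc[2]=?,scc[3]=0,scc[4]=?,scc[5]=?,scc[6]=0)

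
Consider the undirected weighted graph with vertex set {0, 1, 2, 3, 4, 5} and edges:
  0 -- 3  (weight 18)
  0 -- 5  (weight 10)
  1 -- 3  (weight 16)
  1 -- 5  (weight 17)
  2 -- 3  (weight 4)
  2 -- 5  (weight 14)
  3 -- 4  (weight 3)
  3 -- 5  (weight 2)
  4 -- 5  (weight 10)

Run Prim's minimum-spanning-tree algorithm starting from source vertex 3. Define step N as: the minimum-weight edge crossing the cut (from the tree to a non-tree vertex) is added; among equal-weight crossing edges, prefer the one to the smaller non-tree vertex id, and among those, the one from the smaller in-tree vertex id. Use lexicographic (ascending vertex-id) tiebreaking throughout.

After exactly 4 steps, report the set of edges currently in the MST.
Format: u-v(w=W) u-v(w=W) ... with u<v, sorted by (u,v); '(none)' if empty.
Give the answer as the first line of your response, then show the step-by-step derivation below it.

0-5(w=10) 2-3(w=4) 3-4(w=3) 3-5(w=2)

step 1: add edge 3-5 (w=2); MST = {3-5(w=2)}
step 2: add edge 3-4 (w=3); MST = {3-4(w=3) 3-5(w=2)}
step 3: add edge 2-3 (w=4); MST = {2-3(w=4) 3-4(w=3) 3-5(w=2)}
step 4: add edge 0-5 (w=10); MST = {0-5(w=10) 2-3(w=4) 3-4(w=3) 3-5(w=2)}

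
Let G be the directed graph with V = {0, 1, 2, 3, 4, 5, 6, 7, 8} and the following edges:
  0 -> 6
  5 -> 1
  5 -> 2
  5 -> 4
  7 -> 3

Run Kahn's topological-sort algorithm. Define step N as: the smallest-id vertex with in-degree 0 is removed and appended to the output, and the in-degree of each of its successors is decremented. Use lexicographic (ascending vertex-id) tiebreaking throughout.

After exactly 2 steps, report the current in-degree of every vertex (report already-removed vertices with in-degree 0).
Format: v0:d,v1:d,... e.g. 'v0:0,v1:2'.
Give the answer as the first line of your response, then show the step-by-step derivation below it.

v0:0,v1:0,v2:0,v3:1,v4:0,v5:0,v6:0,v7:0,v8:0

step 1: output 0; order=[0]; indeg=(0,1,1,1,1,0,0,0,0)
step 2: output 5; order=[0,5]; indeg=(0,0,0,1,0,0,0,0,0)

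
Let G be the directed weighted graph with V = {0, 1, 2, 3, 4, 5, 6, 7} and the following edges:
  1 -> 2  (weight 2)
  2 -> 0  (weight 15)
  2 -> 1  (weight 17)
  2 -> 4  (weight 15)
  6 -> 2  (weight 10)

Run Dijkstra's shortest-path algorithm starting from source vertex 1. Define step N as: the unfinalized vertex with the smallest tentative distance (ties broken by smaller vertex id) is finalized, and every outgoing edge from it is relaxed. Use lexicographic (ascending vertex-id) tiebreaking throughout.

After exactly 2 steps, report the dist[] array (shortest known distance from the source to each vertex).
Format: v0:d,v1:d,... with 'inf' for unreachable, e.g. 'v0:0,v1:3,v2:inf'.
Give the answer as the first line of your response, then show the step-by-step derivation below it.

v0:17,v1:0,v2:2,v3:inf,v4:17,v5:inf,v6:inf,v7:inf

step 1: dist = v0:inf,v1:0,v2:2,v3:inf,v4:inf,v5:inf,v6:inf,v7:inf
step 2: dist = v0:17,v1:0,v2:2,v3:inf,v4:17,v5:inf,v6:inf,v7:inf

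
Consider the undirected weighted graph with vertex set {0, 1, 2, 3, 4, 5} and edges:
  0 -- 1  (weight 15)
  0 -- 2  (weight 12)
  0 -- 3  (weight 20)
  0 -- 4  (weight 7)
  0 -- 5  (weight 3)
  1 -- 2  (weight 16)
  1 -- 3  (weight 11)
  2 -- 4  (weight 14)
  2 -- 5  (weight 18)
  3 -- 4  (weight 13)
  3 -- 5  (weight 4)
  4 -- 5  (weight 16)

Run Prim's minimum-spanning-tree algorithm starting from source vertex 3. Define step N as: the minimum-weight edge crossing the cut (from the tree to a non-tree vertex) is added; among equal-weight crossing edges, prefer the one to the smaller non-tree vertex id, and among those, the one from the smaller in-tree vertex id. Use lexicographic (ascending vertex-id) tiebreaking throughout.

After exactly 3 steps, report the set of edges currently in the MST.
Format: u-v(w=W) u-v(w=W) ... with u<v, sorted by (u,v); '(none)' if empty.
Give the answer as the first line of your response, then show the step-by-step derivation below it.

0-4(w=7) 0-5(w=3) 3-5(w=4)

step 1: add edge 3-5 (w=4); MST = {3-5(w=4)}
step 2: add edge 0-5 (w=3); MST = {0-5(w=3) 3-5(w=4)}
step 3: add edge 0-4 (w=7); MST = {0-4(w=7) 0-5(w=3) 3-5(w=4)}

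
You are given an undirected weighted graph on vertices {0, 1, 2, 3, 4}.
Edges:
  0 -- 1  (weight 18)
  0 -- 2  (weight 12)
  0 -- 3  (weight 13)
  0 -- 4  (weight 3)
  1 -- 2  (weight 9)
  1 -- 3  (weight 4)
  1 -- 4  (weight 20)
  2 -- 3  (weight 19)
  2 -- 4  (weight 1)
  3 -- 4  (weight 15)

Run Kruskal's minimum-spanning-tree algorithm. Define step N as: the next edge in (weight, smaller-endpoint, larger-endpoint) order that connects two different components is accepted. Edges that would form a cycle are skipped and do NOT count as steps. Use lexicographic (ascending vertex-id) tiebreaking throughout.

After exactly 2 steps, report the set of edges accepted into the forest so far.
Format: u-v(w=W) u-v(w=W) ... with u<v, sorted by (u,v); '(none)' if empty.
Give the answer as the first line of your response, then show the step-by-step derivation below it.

0-4(w=3) 2-4(w=1)

step 1: add edge 2-4 (w=1); MST = {2-4(w=1)}
step 2: add edge 0-4 (w=3); MST = {0-4(w=3) 2-4(w=1)}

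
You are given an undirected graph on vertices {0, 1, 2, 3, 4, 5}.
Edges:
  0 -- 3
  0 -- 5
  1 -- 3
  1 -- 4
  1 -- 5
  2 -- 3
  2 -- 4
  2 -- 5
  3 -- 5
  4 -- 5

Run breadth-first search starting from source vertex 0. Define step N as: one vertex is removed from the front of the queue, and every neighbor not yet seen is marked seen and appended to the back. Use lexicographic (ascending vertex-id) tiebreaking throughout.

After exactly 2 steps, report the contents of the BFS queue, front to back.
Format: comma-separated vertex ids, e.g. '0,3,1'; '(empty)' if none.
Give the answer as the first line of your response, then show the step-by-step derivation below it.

5,1,2

step 1: dequeue 0; queue=[3,5]; order=0
step 2: dequeue 3; queue=[5,1,2]; order=0,3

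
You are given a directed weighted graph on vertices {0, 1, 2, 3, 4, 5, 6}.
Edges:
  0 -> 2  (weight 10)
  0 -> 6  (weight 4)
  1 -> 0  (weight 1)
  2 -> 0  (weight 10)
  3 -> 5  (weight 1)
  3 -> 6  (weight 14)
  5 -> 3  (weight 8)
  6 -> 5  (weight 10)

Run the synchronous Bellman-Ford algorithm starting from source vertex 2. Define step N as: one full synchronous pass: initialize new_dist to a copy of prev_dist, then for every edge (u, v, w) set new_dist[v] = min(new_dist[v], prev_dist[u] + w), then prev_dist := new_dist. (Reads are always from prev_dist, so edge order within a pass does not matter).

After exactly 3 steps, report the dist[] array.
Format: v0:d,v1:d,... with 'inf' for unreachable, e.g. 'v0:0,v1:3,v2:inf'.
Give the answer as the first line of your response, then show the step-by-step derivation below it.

v0:10,v1:inf,v2:0,v3:inf,v4:inf,v5:24,v6:14

step 1: dist = v0:10,v1:inf,v2:0,v3:inf,v4:inf,v5:inf,v6:inf
step 2: dist = v0:10,v1:inf,v2:0,v3:inf,v4:inf,v5:inf,v6:14
step 3: dist = v0:10,v1:inf,v2:0,v3:inf,v4:inf,v5:24,v6:14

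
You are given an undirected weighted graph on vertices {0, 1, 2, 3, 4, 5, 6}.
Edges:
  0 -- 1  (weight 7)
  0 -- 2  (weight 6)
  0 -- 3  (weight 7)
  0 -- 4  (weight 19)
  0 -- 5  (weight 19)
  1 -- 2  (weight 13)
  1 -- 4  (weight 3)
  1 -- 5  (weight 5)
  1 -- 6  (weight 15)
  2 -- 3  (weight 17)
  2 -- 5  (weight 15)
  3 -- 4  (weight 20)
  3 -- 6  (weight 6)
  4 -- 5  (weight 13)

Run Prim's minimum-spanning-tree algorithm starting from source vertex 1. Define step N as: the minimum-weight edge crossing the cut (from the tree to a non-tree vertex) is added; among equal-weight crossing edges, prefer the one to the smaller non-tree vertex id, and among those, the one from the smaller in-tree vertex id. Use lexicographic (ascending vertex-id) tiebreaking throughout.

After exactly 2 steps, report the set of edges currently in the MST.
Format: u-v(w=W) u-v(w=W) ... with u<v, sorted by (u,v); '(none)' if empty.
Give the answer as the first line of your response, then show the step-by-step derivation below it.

1-4(w=3) 1-5(w=5)

step 1: add edge 1-4 (w=3); MST = {1-4(w=3)}
step 2: add edge 1-5 (w=5); MST = {1-4(w=3) 1-5(w=5)}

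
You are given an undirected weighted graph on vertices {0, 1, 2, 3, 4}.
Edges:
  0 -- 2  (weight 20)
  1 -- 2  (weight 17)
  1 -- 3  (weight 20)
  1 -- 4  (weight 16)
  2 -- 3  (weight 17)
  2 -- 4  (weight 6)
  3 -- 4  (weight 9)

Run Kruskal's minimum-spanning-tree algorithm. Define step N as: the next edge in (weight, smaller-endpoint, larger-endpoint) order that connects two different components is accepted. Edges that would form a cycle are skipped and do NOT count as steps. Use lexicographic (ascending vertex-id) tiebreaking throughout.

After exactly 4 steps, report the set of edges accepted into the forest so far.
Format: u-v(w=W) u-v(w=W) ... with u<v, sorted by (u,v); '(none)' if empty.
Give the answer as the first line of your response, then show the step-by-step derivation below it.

0-2(w=20) 1-4(w=16) 2-4(w=6) 3-4(w=9)

step 1: add edge 2-4 (w=6); MST = {2-4(w=6)}
step 2: add edge 3-4 (w=9); MST = {2-4(w=6) 3-4(w=9)}
step 3: add edge 1-4 (w=16); MST = {1-4(w=16) 2-4(w=6) 3-4(w=9)}
step 4: add edge 0-2 (w=20); MST = {0-2(w=20) 1-4(w=16) 2-4(w=6) 3-4(w=9)}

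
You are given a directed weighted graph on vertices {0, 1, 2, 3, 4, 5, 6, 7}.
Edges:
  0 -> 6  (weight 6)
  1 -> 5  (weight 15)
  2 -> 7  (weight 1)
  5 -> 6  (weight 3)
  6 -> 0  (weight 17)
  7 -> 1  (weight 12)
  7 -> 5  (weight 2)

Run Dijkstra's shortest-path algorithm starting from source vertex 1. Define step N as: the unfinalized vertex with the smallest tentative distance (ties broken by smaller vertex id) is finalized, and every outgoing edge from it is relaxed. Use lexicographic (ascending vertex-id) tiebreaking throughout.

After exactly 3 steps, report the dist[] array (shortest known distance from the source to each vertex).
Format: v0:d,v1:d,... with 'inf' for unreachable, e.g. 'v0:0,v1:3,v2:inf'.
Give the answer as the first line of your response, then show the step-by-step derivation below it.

v0:35,v1:0,v2:inf,v3:inf,v4:inf,v5:15,v6:18,v7:inf

step 1: dist = v0:inf,v1:0,v2:inf,v3:inf,v4:inf,v5:15,v6:inf,v7:inf
step 2: dist = v0:inf,v1:0,v2:inf,v3:inf,v4:inf,v5:15,v6:18,v7:inf
step 3: dist = v0:35,v1:0,v2:inf,v3:inf,v4:inf,v5:15,v6:18,v7:inf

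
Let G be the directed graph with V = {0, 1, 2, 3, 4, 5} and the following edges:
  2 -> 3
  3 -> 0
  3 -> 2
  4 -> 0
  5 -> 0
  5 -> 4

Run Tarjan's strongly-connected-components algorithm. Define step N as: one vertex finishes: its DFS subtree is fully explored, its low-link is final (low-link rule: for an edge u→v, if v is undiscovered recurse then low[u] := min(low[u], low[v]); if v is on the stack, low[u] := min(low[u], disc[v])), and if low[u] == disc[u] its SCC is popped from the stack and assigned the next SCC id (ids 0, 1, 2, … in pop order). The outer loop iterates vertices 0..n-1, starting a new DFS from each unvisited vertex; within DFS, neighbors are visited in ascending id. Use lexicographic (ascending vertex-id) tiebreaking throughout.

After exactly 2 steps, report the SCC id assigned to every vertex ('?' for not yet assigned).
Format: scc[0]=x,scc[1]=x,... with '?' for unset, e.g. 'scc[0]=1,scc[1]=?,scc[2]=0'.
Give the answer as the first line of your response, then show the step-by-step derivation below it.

scc[0]=0,scc[1]=1,scc[2]=?,scc[3]=?,scc[4]=?,scc[5]=?

step 1: low=(low[0]=0,low[1]=?,low[2]=?,low[3]=?,low[4]=?,low[5]=?); scc=(scc[0]=0,scc[1]=?,scc[2]=?,scc[3]=?,scc[4]=?,scc[5]=?)
step 2: low=(low[0]=0,low[1]=1,low[2]=?,low[3]=?,low[4]=?,low[5]=?); scc=(scc[0]=0,scc[1]=1,scc[2]=?,scc[3]=?,scc[4]=?,scc[5]=?)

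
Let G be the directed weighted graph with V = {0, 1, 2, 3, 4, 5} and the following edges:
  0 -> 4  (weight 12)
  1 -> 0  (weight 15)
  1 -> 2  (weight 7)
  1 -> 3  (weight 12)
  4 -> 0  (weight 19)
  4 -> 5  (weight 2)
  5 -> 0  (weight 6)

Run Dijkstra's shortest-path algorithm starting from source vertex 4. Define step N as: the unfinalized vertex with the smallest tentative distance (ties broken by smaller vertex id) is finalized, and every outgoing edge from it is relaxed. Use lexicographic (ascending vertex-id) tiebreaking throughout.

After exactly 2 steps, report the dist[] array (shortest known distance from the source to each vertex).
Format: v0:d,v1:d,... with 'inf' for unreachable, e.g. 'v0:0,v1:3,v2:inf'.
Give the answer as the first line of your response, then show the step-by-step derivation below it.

v0:8,v1:inf,v2:inf,v3:inf,v4:0,v5:2

step 1: dist = v0:19,v1:inf,v2:inf,v3:inf,v4:0,v5:2
step 2: dist = v0:8,v1:inf,v2:inf,v3:inf,v4:0,v5:2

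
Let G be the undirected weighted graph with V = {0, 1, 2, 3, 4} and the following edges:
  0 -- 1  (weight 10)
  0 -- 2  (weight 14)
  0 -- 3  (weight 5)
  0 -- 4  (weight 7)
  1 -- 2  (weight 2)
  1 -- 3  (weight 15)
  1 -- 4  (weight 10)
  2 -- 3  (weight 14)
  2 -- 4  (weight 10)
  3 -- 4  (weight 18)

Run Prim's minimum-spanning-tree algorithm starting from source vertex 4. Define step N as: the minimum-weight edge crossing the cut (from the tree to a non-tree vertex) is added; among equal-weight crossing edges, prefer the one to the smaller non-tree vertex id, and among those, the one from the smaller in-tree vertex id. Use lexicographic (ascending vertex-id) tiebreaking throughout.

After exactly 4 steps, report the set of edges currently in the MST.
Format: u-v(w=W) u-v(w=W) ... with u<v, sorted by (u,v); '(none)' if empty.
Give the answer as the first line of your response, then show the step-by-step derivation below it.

0-1(w=10) 0-3(w=5) 0-4(w=7) 1-2(w=2)

step 1: add edge 0-4 (w=7); MST = {0-4(w=7)}
step 2: add edge 0-3 (w=5); MST = {0-3(w=5) 0-4(w=7)}
step 3: add edge 0-1 (w=10); MST = {0-1(w=10) 0-3(w=5) 0-4(w=7)}
step 4: add edge 1-2 (w=2); MST = {0-1(w=10) 0-3(w=5) 0-4(w=7) 1-2(w=2)}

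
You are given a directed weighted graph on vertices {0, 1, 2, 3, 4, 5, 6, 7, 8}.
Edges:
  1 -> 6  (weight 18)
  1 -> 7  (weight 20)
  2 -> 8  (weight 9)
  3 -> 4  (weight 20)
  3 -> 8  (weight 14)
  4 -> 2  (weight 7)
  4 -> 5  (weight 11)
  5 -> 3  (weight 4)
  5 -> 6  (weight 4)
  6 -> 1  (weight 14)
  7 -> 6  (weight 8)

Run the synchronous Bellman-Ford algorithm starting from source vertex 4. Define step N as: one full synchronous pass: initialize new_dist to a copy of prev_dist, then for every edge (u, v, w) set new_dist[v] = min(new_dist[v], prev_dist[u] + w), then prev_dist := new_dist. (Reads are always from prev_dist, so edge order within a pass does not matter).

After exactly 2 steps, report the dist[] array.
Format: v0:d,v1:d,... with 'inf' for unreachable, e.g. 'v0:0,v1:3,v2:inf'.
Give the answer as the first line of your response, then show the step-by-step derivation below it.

v0:inf,v1:inf,v2:7,v3:15,v4:0,v5:11,v6:15,v7:inf,v8:16

step 1: dist = v0:inf,v1:inf,v2:7,v3:inf,v4:0,v5:11,v6:inf,v7:inf,v8:inf
step 2: dist = v0:inf,v1:inf,v2:7,v3:15,v4:0,v5:11,v6:15,v7:inf,v8:16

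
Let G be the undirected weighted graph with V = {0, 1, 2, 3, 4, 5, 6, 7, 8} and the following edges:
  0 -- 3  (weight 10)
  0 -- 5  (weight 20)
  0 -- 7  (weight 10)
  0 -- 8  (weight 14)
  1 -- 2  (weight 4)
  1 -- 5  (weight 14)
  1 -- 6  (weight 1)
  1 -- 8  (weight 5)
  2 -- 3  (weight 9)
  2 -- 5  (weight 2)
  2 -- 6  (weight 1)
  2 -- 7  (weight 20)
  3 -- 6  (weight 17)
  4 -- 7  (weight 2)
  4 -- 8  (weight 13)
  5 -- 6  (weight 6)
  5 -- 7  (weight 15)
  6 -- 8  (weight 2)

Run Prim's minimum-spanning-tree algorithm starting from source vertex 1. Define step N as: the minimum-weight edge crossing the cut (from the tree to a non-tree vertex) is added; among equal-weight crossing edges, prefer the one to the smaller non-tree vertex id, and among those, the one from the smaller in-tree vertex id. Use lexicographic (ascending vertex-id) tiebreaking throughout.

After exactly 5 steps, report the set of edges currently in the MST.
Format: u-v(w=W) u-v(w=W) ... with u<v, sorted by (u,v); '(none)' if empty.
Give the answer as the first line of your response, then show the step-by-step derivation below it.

1-6(w=1) 2-3(w=9) 2-5(w=2) 2-6(w=1) 6-8(w=2)

step 1: add edge 1-6 (w=1); MST = {1-6(w=1)}
step 2: add edge 2-6 (w=1); MST = {1-6(w=1) 2-6(w=1)}
step 3: add edge 2-5 (w=2); MST = {1-6(w=1) 2-5(w=2) 2-6(w=1)}
step 4: add edge 6-8 (w=2); MST = {1-6(w=1) 2-5(w=2) 2-6(w=1) 6-8(w=2)}
step 5: add edge 2-3 (w=9); MST = {1-6(w=1) 2-3(w=9) 2-5(w=2) 2-6(w=1) 6-8(w=2)}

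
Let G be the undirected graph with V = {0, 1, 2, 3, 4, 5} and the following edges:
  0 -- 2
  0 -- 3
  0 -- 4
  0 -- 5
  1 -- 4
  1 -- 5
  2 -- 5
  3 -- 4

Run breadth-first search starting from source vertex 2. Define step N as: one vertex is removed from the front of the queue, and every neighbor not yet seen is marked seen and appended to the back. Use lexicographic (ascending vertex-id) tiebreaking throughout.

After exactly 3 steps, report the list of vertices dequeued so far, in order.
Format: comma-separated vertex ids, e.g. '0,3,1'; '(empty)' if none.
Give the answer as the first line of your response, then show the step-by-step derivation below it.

2,0,5

step 1: dequeue 2; queue=[0,5]; order=2
step 2: dequeue 0; queue=[5,3,4]; order=2,0
step 3: dequeue 5; queue=[3,4,1]; order=2,0,5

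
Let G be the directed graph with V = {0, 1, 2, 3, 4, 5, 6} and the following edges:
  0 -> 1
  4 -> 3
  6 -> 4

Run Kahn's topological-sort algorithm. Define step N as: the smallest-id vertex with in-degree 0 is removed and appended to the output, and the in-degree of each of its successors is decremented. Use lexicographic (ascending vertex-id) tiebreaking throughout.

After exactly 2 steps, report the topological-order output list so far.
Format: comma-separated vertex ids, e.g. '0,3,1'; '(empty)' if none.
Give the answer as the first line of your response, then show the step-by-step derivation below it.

0,1

step 1: output 0; order=[0]; indeg=(0,0,0,1,1,0,0)
step 2: output 1; order=[0,1]; indeg=(0,0,0,1,1,0,0)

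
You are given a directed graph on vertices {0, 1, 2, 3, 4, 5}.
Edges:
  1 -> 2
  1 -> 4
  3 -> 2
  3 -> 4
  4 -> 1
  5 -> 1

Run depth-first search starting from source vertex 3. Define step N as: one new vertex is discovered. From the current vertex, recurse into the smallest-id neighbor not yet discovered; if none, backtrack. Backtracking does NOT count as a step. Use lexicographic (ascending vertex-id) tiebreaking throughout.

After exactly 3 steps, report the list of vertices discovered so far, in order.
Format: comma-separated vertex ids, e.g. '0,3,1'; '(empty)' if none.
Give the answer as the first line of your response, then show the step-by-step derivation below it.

3,2,4

step 1: discover 3; path=3; order=3
step 2: discover 2; path=3>2; order=3,2
step 3: discover 4; path=3>4; order=3,2,4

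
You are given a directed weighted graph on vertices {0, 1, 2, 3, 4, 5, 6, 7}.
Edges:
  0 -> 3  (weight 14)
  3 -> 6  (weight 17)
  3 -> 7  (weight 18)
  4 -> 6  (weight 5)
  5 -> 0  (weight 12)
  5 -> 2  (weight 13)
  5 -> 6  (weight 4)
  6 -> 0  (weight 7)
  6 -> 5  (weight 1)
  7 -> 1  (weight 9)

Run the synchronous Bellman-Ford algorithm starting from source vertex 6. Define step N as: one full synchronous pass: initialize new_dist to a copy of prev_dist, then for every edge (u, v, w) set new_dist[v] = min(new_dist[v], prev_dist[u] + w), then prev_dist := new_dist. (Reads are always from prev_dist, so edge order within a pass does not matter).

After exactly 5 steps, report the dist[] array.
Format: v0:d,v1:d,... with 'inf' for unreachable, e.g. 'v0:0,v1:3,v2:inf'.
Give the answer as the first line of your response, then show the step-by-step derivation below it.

v0:7,v1:48,v2:14,v3:21,v4:inf,v5:1,v6:0,v7:39

step 1: dist = v0:7,v1:inf,v2:inf,v3:inf,v4:inf,v5:1,v6:0,v7:inf
step 2: dist = v0:7,v1:inf,v2:14,v3:21,v4:inf,v5:1,v6:0,v7:inf
step 3: dist = v0:7,v1:inf,v2:14,v3:21,v4:inf,v5:1,v6:0,v7:39
step 4: dist = v0:7,v1:48,v2:14,v3:21,v4:inf,v5:1,v6:0,v7:39
step 5: dist = v0:7,v1:48,v2:14,v3:21,v4:inf,v5:1,v6:0,v7:39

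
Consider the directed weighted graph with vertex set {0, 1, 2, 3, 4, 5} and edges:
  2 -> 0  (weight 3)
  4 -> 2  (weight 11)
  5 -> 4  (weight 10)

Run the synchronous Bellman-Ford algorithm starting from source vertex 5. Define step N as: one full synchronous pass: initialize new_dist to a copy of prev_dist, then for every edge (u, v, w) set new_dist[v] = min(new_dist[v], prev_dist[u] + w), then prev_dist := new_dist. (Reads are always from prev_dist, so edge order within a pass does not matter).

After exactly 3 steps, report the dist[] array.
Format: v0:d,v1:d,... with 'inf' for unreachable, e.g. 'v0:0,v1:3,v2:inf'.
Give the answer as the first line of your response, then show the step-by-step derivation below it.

v0:24,v1:inf,v2:21,v3:inf,v4:10,v5:0

step 1: dist = v0:inf,v1:inf,v2:inf,v3:inf,v4:10,v5:0
step 2: dist = v0:inf,v1:inf,v2:21,v3:inf,v4:10,v5:0
step 3: dist = v0:24,v1:inf,v2:21,v3:inf,v4:10,v5:0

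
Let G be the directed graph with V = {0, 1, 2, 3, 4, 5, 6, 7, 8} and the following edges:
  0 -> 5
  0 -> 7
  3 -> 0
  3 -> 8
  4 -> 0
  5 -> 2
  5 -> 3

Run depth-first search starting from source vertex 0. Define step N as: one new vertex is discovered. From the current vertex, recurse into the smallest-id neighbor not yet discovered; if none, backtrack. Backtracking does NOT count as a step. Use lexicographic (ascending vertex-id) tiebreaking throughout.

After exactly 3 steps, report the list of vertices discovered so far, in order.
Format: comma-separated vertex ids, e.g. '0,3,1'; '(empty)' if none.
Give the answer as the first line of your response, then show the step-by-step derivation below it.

0,5,2

step 1: discover 0; path=0; order=0
step 2: discover 5; path=0>5; order=0,5
step 3: discover 2; path=0>5>2; order=0,5,2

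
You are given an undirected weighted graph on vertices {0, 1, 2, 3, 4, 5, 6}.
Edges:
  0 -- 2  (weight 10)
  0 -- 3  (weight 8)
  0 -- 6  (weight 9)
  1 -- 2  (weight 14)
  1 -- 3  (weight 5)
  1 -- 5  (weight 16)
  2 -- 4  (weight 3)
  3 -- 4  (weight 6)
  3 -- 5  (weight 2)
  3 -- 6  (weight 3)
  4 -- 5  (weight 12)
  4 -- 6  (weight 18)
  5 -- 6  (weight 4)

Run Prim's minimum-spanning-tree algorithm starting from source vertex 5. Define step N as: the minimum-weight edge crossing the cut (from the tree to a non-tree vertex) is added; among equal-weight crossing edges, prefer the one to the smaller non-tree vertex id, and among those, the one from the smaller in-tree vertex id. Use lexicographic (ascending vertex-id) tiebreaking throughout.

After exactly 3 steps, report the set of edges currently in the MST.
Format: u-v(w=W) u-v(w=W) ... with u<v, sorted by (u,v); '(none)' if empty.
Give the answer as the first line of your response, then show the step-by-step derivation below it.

1-3(w=5) 3-5(w=2) 3-6(w=3)

step 1: add edge 3-5 (w=2); MST = {3-5(w=2)}
step 2: add edge 3-6 (w=3); MST = {3-5(w=2) 3-6(w=3)}
step 3: add edge 1-3 (w=5); MST = {1-3(w=5) 3-5(w=2) 3-6(w=3)}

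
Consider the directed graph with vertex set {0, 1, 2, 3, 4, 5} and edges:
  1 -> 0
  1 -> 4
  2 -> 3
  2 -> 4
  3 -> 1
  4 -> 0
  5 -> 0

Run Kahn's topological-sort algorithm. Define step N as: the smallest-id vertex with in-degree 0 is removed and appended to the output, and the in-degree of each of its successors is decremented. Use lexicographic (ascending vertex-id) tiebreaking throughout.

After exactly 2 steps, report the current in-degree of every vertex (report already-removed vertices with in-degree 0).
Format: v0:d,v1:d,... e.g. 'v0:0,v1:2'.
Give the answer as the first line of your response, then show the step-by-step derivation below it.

v0:3,v1:0,v2:0,v3:0,v4:1,v5:0

step 1: output 2; order=[2]; indeg=(3,1,0,0,1,0)
step 2: output 3; order=[2,3]; indeg=(3,0,0,0,1,0)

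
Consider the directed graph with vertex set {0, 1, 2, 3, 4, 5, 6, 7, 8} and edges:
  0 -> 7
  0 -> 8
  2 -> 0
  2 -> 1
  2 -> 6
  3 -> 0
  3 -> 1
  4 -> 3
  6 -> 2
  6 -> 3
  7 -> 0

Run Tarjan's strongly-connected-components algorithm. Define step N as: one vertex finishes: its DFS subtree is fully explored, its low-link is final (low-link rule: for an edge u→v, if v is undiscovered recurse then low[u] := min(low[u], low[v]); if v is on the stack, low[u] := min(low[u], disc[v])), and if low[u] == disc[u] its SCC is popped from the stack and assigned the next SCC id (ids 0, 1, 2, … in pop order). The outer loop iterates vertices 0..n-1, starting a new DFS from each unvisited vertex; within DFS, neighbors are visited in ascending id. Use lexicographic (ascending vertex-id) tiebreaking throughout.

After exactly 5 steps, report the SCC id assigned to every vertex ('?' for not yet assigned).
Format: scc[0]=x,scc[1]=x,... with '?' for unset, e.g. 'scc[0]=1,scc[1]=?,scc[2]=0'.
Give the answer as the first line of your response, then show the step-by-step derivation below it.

scc[0]=1,scc[1]=2,scc[2]=?,scc[3]=3,scc[4]=?,scc[5]=?,scc[6]=?,scc[7]=1,scc[8]=0

step 1: low=(low[0]=0,low[1]=?,low[2]=?,low[3]=?,low[4]=?,low[5]=?,low[6]=?,low[7]=0,low[8]=?); scc=(scc[0]=?,scc[1]=?,scc[2]=?,scc[3]=?,scc[4]=?,scc[5]=?,scc[6]=?,scc[7]=?,scc[8]=?)
step 2: low=(low[0]=0,low[1]=?,low[2]=?,low[3]=?,low[4]=?,low[5]=?,low[6]=?,low[7]=0,low[8]=2); scc=(scc[0]=?,scc[1]=?,scc[2]=?,scc[3]=?,scc[4]=?,scc[5]=?,scc[6]=?,scc[7]=?,scc[8]=0)
step 3: low=(low[0]=0,low[1]=?,low[2]=?,low[3]=?,low[4]=?,low[5]=?,low[6]=?,low[7]=0,low[8]=2); scc=(scc[0]=1,scc[1]=?,scc[2]=?,scc[3]=?,scc[4]=?,scc[5]=?,scc[6]=?,scc[7]=1,scc[8]=0)
step 4: low=(low[0]=0,low[1]=3,low[2]=?,low[3]=?,low[4]=?,low[5]=?,low[6]=?,low[7]=0,low[8]=2); scc=(scc[0]=1,scc[1]=2,scc[2]=?,scc[3]=?,scc[4]=?,scc[5]=?,scc[6]=?,scc[7]=1,scc[8]=0)
step 5: low=(low[0]=0,low[1]=3,low[2]=4,low[3]=6,low[4]=?,low[5]=?,low[6]=4,low[7]=0,low[8]=2); scc=(scc[0]=1,scc[1]=2,scc[2]=?,scc[3]=3,scc[4]=?,scc[5]=?,scc[6]=?,scc[7]=1,scc[8]=0)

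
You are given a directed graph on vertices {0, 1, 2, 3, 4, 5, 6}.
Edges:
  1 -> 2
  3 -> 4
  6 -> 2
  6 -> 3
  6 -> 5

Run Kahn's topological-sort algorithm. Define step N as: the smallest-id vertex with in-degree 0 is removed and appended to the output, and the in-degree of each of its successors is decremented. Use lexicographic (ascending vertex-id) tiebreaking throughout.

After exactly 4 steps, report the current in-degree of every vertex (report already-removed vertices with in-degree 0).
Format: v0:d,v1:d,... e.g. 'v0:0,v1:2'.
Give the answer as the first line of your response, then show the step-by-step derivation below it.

v0:0,v1:0,v2:0,v3:0,v4:1,v5:0,v6:0

step 1: output 0; order=[0]; indeg=(0,0,2,1,1,1,0)
step 2: output 1; order=[0,1]; indeg=(0,0,1,1,1,1,0)
step 3: output 6; order=[0,1,6]; indeg=(0,0,0,0,1,0,0)
step 4: output 2; order=[0,1,6,2]; indeg=(0,0,0,0,1,0,0)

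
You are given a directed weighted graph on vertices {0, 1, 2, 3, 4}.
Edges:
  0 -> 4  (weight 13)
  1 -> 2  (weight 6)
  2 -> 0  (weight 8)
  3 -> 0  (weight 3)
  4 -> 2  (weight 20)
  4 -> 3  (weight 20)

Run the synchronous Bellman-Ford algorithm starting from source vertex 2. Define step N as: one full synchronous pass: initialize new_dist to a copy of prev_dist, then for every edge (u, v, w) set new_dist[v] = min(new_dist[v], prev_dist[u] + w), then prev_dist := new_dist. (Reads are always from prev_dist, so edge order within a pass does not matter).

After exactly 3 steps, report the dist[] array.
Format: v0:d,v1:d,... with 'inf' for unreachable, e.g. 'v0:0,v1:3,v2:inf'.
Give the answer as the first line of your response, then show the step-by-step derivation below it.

v0:8,v1:inf,v2:0,v3:41,v4:21

step 1: dist = v0:8,v1:inf,v2:0,v3:inf,v4:inf
step 2: dist = v0:8,v1:inf,v2:0,v3:inf,v4:21
step 3: dist = v0:8,v1:inf,v2:0,v3:41,v4:21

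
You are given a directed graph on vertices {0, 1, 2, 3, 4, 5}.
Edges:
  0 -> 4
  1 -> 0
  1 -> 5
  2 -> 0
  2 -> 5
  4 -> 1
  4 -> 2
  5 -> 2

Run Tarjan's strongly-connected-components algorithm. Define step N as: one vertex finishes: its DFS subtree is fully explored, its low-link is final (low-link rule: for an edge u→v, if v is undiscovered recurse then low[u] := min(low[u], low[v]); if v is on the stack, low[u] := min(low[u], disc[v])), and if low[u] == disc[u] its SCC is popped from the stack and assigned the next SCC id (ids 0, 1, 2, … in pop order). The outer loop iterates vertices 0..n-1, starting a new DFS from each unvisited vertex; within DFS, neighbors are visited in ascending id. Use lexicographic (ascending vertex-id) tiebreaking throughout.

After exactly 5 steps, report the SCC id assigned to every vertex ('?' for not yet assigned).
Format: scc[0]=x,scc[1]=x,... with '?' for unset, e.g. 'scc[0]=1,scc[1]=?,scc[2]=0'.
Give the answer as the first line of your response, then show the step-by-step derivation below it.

scc[0]=0,scc[1]=0,scc[2]=0,scc[3]=?,scc[4]=0,scc[5]=0

step 1: low=(low[0]=0,low[1]=0,low[2]=0,low[3]=?,low[4]=1,low[5]=3); scc=(scc[0]=?,scc[1]=?,scc[2]=?,scc[3]=?,scc[4]=?,scc[5]=?)
step 2: low=(low[0]=0,low[1]=0,low[2]=0,low[3]=?,low[4]=1,low[5]=0); scc=(scc[0]=?,scc[1]=?,scc[2]=?,scc[3]=?,scc[4]=?,scc[5]=?)
step 3: low=(low[0]=0,low[1]=0,low[2]=0,low[3]=?,low[4]=1,low[5]=0); scc=(scc[0]=?,scc[1]=?,scc[2]=?,scc[3]=?,scc[4]=?,scc[5]=?)
step 4: low=(low[0]=0,low[1]=0,low[2]=0,low[3]=?,low[4]=0,low[5]=0); scc=(scc[0]=?,scc[1]=?,scc[2]=?,scc[3]=?,scc[4]=?,scc[5]=?)
step 5: low=(low[0]=0,low[1]=0,low[2]=0,low[3]=?,low[4]=0,low[5]=0); scc=(scc[0]=0,scc[1]=0,scc[2]=0,scc[3]=?,scc[4]=0,scc[5]=0)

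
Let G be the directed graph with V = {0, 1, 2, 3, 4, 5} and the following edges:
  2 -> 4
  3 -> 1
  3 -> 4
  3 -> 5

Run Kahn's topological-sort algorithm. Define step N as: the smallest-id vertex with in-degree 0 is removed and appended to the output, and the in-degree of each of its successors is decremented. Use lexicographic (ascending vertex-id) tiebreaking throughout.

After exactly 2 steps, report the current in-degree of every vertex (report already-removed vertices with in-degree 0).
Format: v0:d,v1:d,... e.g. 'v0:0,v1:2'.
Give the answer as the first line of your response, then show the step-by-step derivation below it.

v0:0,v1:1,v2:0,v3:0,v4:1,v5:1

step 1: output 0; order=[0]; indeg=(0,1,0,0,2,1)
step 2: output 2; order=[0,2]; indeg=(0,1,0,0,1,1)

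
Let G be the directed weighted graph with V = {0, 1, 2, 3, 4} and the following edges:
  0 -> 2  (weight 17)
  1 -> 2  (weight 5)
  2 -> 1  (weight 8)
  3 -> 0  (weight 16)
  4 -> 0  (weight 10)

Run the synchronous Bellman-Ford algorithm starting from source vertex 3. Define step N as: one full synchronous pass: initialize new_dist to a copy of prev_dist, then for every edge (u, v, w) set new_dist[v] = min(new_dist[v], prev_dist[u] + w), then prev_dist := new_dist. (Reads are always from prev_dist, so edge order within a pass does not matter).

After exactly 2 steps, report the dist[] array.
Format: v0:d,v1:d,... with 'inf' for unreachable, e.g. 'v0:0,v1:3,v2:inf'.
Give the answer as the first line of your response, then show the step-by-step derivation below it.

v0:16,v1:inf,v2:33,v3:0,v4:inf

step 1: dist = v0:16,v1:inf,v2:inf,v3:0,v4:inf
step 2: dist = v0:16,v1:inf,v2:33,v3:0,v4:inf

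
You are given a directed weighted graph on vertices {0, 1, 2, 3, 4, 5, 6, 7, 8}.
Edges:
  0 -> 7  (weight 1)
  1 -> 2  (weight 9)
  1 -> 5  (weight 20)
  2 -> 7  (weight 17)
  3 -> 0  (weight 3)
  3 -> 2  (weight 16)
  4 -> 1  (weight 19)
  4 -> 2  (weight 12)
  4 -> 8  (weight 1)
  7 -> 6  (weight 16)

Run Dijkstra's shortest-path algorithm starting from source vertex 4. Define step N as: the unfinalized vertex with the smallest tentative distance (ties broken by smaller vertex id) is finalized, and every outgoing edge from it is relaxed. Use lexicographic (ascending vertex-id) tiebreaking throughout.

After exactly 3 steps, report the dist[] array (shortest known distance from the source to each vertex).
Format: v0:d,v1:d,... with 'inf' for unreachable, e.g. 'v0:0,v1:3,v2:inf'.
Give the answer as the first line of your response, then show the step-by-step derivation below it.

v0:inf,v1:19,v2:12,v3:inf,v4:0,v5:inf,v6:inf,v7:29,v8:1

step 1: dist = v0:inf,v1:19,v2:12,v3:inf,v4:0,v5:inf,v6:inf,v7:inf,v8:1
step 2: dist = v0:inf,v1:19,v2:12,v3:inf,v4:0,v5:inf,v6:inf,v7:inf,v8:1
step 3: dist = v0:inf,v1:19,v2:12,v3:inf,v4:0,v5:inf,v6:inf,v7:29,v8:1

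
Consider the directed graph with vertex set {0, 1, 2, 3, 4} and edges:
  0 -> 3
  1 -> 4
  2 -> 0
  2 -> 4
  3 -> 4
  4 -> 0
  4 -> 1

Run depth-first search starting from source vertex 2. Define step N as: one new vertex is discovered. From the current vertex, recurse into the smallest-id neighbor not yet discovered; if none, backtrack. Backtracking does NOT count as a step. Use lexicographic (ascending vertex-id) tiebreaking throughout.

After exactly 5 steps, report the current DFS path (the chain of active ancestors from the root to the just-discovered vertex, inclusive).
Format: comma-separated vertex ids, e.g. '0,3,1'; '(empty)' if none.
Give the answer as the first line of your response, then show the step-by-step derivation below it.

2,0,3,4,1

step 1: discover 2; path=2; order=2
step 2: discover 0; path=2>0; order=2,0
step 3: discover 3; path=2>0>3; order=2,0,3
step 4: discover 4; path=2>0>3>4; order=2,0,3,4
step 5: discover 1; path=2>0>3>4>1; order=2,0,3,4,1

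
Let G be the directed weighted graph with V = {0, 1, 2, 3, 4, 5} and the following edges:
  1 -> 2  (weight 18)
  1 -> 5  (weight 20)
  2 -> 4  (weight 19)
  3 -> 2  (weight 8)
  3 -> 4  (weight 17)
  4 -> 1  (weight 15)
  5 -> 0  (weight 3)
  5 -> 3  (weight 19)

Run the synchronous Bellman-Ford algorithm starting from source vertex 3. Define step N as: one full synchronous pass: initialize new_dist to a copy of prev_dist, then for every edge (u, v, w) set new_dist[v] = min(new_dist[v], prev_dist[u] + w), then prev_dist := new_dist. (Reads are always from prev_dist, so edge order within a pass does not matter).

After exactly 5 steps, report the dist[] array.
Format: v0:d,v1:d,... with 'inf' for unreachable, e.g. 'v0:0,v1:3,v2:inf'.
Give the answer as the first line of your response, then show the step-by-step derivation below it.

v0:55,v1:32,v2:8,v3:0,v4:17,v5:52

step 1: dist = v0:inf,v1:inf,v2:8,v3:0,v4:17,v5:inf
step 2: dist = v0:inf,v1:32,v2:8,v3:0,v4:17,v5:inf
step 3: dist = v0:inf,v1:32,v2:8,v3:0,v4:17,v5:52
step 4: dist = v0:55,v1:32,v2:8,v3:0,v4:17,v5:52
step 5: dist = v0:55,v1:32,v2:8,v3:0,v4:17,v5:52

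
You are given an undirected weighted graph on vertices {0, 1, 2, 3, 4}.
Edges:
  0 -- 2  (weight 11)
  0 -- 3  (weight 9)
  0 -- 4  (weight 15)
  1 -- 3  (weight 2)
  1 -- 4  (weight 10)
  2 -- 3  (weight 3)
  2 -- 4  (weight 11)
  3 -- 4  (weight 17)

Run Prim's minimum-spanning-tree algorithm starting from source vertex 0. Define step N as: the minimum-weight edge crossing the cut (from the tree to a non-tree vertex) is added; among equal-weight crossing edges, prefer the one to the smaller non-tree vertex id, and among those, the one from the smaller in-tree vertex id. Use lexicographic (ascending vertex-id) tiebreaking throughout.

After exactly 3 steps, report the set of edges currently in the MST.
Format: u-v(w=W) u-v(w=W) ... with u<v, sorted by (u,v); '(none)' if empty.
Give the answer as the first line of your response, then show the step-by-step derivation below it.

0-3(w=9) 1-3(w=2) 2-3(w=3)

step 1: add edge 0-3 (w=9); MST = {0-3(w=9)}
step 2: add edge 1-3 (w=2); MST = {0-3(w=9) 1-3(w=2)}
step 3: add edge 2-3 (w=3); MST = {0-3(w=9) 1-3(w=2) 2-3(w=3)}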